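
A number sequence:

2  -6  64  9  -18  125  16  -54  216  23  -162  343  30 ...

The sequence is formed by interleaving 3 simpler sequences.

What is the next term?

-486

Split by position mod 3: positions 1, 4, 7, … form one track, and each other residue class forms its own.
Track A: 2, 9, 16, 23, 30. Adding 7 each time.
Track B: -6, -18, -54, -162. Multiplying by 3 each time.
Track C: 64, 125, 216, 343. The cubes 4³, 5³, 6³, ….
Position 14 → track B, term 5 = -486.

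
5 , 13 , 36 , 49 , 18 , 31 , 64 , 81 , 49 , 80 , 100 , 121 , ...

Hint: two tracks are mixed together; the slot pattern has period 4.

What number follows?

Reading positions in blocks of 4 reveals the pattern AABB — 2 tracks woven together.
Stream A = 5, 13, 18, 31, 49, 80: a Fibonacci-like recurrence a_n = a_{n-1} + a_{n-2}.
Stream B = 36, 49, 64, 81, 100, 121: consecutive squares n² from n = 6.
Position 13 falls in stream A as its term 7, giving 129.

129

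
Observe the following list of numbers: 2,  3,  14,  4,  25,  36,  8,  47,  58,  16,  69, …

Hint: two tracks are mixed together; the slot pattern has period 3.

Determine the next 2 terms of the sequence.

80, 32

Positions follow the repeating pattern ABB; grouping by letter gives 2 tracks.
Stream A: 2, 4, 8, 16 (powers 2^1, 2^2, 2^3, …).
Stream B: 3, 14, 25, 36, 47, 58, 69 (linear: a_n = -8 + 11·n).
The 12th slot belongs to stream B; its 8th term is 80.
Position 13 → stream A, term 5 = 32.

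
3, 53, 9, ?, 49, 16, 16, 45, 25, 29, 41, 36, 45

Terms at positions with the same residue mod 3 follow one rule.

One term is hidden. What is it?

Read the sequence 3 terms at a time; column i is its own pattern.
Stream A is 3, ?, 16, 29, 45, which is each term equals the sum of the previous two.
Stream B is 53, 49, 45, 41, which is arithmetic, step −4.
Stream C is 9, 16, 25, 36, which is perfect squares starting at 3².
Filling stream A at index 2 by its rule yields 13.

13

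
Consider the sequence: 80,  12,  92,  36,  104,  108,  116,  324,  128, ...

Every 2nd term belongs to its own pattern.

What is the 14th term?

8748

Odd-indexed and even-indexed terms follow separate rules.
Subsequence A = 80, 92, 104, 116, 128: adding 12 each time.
Subsequence B = 12, 36, 108, 324: a geometric progression (common ratio 3).
Position 14 falls in subsequence B as its term 7, giving 8748.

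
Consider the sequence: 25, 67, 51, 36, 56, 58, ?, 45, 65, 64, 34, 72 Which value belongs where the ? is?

Read the sequence 3 terms at a time; column i is its own pattern.
Track A: 25, 36, ?, 64 — the squares 5², 6², 7², ….
Track B: 67, 56, 45, 34 — arithmetic with common difference −11.
Track C: 51, 58, 65, 72 — arithmetic, step +7.
The gap is track A's term 3; the rule gives 49.

49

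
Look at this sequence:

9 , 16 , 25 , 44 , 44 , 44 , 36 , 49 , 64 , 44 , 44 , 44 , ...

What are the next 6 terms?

Reading positions in blocks of 6 reveals the pattern AAABBB — 2 tracks woven together.
Track A is 9, 16, 25, 36, 49, 64, which is perfect squares starting at 3².
Track B is 44, 44, 44, 44, 44, 44, which is the constant sequence 44.
Position 13 falls in track A as its term 7, giving 81.
Position 14 falls in track A as its term 8, giving 100.
Term 15 comes from track A (its 9th entry): 121.
Position 16 falls in track B as its term 7, giving 44.
The 17th slot belongs to track B; its 8th term is 44.
The 18th slot belongs to track B; its 9th term is 44.

81, 100, 121, 44, 44, 44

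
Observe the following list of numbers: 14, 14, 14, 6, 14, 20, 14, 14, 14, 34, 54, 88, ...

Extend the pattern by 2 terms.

14, 14

Positions follow the repeating pattern AAABBB; grouping by letter gives 2 tracks.
Subsequence A: 14, 14, 14, 14, 14, 14. Constant 14.
Subsequence B: 6, 14, 20, 34, 54, 88. Fibonacci-style (each term is the sum of the two before it).
Position 13 → subsequence A, term 7 = 14.
Term 14 comes from subsequence A (its 8th entry): 14.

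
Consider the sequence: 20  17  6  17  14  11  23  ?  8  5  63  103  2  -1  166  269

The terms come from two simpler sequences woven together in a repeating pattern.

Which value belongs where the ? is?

Positions follow the repeating pattern AABB; grouping by letter gives 2 tracks.
Stream A: 20, 17, 14, 11, 8, 5, 2, -1. Arithmetic with common difference −3.
Stream B: 6, 17, 23, ?, 63, 103, 166, 269. Each term equals the sum of the previous two.
Filling stream B at index 4 by its rule yields 40.

40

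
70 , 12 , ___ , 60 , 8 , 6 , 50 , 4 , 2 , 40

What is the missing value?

The slot pattern repeats as ABB (period 3), so there are 2 interleaved tracks.
Track A: 70, 60, 50, 40. Arithmetic, step −10.
Track B: 12, ?, 8, 6, 4, 2. Arithmetic with common difference −2.
The gap is track B's term 2; the rule gives 10.

10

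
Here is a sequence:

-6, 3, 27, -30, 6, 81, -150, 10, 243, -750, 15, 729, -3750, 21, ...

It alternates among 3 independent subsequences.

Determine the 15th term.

2187

The terms cycle through 3 interleaved subsequences.
Subsequence A is -6, -30, -150, -750, -3750, which is geometric, ×5 each step.
Subsequence B is 3, 6, 10, 15, 21, which is triangular numbers starting at T_2.
Subsequence C is 27, 81, 243, 729, which is powers of 3.
Position 15 → subsequence C, term 5 = 2187.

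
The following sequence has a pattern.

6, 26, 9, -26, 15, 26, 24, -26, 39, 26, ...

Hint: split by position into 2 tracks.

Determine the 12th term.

-26

Taking every 2nd term gives 2 separate tracks.
Subsequence A: 6, 9, 15, 24, 39 (each term equals the sum of the previous two).
Subsequence B: 26, -26, 26, -26, 26 (the oscillation 26·(−1)^(n+1)).
Term 12 comes from subsequence B (its 6th entry): -26.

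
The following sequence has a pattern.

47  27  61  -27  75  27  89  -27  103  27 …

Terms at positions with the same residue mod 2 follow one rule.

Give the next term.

Positions 1, 3, 5, … form one subsequence and positions 2, 4, 6, … form another.
Stream A: 47, 61, 75, 89, 103 — linear: a_n = 33 + 14·n.
Stream B: 27, -27, 27, -27, 27 — alternating ±27.
Position 11 → stream A, term 6 = 117.

117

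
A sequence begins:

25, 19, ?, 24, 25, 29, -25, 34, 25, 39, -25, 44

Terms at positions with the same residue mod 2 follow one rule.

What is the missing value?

-25

Split by position mod 2 into 2 tracks.
Stream A: 25, ?, 25, -25, 25, -25 (alternating ±25).
Stream B: 19, 24, 29, 34, 39, 44 (linear: a_n = 14 + 5·n).
The gap is stream A's term 2; the rule gives -25.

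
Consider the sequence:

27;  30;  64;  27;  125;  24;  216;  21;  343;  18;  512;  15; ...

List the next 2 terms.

Odd-indexed and even-indexed terms follow separate rules.
Track A: 27, 64, 125, 216, 343, 512. The cubes 3³, 4³, 5³, ….
Track B: 30, 27, 24, 21, 18, 15. Arithmetic, step −3.
Term 13 comes from track A (its 7th entry): 729.
Term 14 comes from track B (its 7th entry): 12.

729, 12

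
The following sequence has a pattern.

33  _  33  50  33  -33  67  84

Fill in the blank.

Reading positions in blocks of 4 reveals the pattern AABB — 2 tracks woven together.
Subsequence A: 33, ?, 33, -33 — alternating ±33.
Subsequence B: 33, 50, 67, 84 — arithmetic, step +17.
The gap is subsequence A's term 2; the rule gives -33.

-33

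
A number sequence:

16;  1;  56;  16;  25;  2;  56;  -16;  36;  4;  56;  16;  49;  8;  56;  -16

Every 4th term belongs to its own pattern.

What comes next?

The terms cycle through 4 interleaved subsequences.
Track A = 16, 25, 36, 49: the squares 4², 5², 6², ….
Track B = 1, 2, 4, 8: powers 2^0, 2^1, 2^2, ….
Track C = 56, 56, 56, 56: constant 56.
Track D = 16, -16, 16, -16: the oscillation 16·(−1)^(n+1).
Position 17 → track A, term 5 = 64.

64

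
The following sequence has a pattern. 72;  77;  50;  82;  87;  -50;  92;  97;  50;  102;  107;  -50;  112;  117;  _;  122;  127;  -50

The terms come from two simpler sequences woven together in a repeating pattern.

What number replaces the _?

The slot pattern repeats as AAB (period 3), so there are 2 interleaved tracks.
Track A is 72, 77, 82, 87, 92, 97, 102, 107, 112, 117, 122, 127, which is linear: a_n = 67 + 5·n.
Track B is 50, -50, 50, -50, ?, -50, which is the oscillation 50·(−1)^(n+1).
Track B's pattern makes the blank 50.

50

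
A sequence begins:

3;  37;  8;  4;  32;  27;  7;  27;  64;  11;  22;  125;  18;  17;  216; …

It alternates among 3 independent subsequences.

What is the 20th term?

Split by position mod 3: positions 1, 4, 7, … form one track, and each other residue class forms its own.
Subsequence A: 3, 4, 7, 11, 18 (Fibonacci-style (each term is the sum of the two before it)).
Subsequence B: 37, 32, 27, 22, 17 (arithmetic with common difference −5).
Subsequence C: 8, 27, 64, 125, 216 (perfect cubes starting at 2³).
Term 20 comes from subsequence B (its 7th entry): 7.

7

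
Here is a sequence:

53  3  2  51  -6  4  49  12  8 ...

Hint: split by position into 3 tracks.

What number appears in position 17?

The terms cycle through 3 interleaved subsequences.
Track A: 53, 51, 49 — arithmetic with common difference −2.
Track B: 3, -6, 12 — multiplying by -2 each time.
Track C: 2, 4, 8 — powers of 2.
Position 17 falls in track B as its term 6, giving -96.

-96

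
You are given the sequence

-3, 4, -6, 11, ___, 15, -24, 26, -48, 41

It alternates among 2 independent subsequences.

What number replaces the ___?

Split by position mod 2 into 2 tracks.
Stream A: -3, -6, ?, -24, -48 — geometric, ×2 each step.
Stream B: 4, 11, 15, 26, 41 — each term equals the sum of the previous two.
Filling stream A at index 3 by its rule yields -12.

-12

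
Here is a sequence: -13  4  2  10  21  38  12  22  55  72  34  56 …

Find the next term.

Positions follow the repeating pattern AABB; grouping by letter gives 2 tracks.
Track A is -13, 4, 21, 38, 55, 72, which is arithmetic with common difference +17.
Track B is 2, 10, 12, 22, 34, 56, which is Fibonacci-style (each term is the sum of the two before it).
Position 13 falls in track A as its term 7, giving 89.

89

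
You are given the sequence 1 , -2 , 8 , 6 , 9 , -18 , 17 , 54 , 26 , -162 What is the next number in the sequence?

Positions 1, 3, 5, … form one subsequence and positions 2, 4, 6, … form another.
Subsequence A is 1, 8, 9, 17, 26, which is Fibonacci-style (each term is the sum of the two before it).
Subsequence B is -2, 6, -18, 54, -162, which is multiplying by -3 each time.
Position 11 → subsequence A, term 6 = 43.

43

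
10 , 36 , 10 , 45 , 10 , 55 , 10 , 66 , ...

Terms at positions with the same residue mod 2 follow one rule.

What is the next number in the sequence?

10

Taking every 2nd term gives 2 separate tracks.
Stream A is 10, 10, 10, 10, which is constant 10.
Stream B is 36, 45, 55, 66, which is triangular numbers starting at T_8.
Position 9 → stream A, term 5 = 10.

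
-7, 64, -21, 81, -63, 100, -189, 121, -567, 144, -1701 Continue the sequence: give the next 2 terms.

Positions 1, 3, 5, … form one subsequence and positions 2, 4, 6, … form another.
Stream A = -7, -21, -63, -189, -567, -1701: a geometric progression (common ratio 3).
Stream B = 64, 81, 100, 121, 144: the squares 8², 9², 10², ….
Position 12 → stream B, term 6 = 169.
The 13th slot belongs to stream A; its 7th term is -5103.

169, -5103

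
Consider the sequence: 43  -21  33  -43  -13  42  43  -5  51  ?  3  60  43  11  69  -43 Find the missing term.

-43

Split by position mod 3: positions 1, 4, 7, … form one track, and each other residue class forms its own.
Track A is 43, -43, 43, ?, 43, -43, which is the oscillation 43·(−1)^(n+1).
Track B is -21, -13, -5, 3, 11, which is adding 8 each time.
Track C is 33, 42, 51, 60, 69, which is arithmetic, step +9.
The gap is track A's term 4; the rule gives -43.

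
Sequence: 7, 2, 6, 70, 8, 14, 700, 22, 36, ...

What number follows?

7000

The slot pattern repeats as ABB (period 3), so there are 2 interleaved tracks.
Track A: 7, 70, 700 (geometric, ×10 each step).
Track B: 2, 6, 8, 14, 22, 36 (Fibonacci-style (each term is the sum of the two before it)).
Position 10 → track A, term 4 = 7000.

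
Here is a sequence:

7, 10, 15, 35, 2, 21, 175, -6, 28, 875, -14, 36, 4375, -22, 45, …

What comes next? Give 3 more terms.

21875, -30, 55

The terms cycle through 3 interleaved subsequences.
Track A = 7, 35, 175, 875, 4375: a geometric progression (common ratio 5).
Track B = 10, 2, -6, -14, -22: subtracting 8 each time.
Track C = 15, 21, 28, 36, 45: triangular numbers starting at T_5.
Position 16 → track A, term 6 = 21875.
Position 17 falls in track B as its term 6, giving -30.
Position 18 → track C, term 6 = 55.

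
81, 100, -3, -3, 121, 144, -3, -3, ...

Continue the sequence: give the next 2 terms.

169, 196

Reading positions in blocks of 4 reveals the pattern AABB — 2 tracks woven together.
Track A = 81, 100, 121, 144: consecutive squares n² from n = 9.
Track B = -3, -3, -3, -3: always -3.
The 9th slot belongs to track A; its 5th term is 169.
Term 10 comes from track A (its 6th entry): 196.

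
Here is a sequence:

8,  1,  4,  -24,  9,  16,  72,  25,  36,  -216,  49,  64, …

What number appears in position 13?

648

The slot pattern repeats as ABB (period 3), so there are 2 interleaved tracks.
Stream A: 8, -24, 72, -216. Geometric, ×-3 each step.
Stream B: 1, 4, 9, 16, 25, 36, 49, 64. Consecutive squares n² from n = 1.
Position 13 falls in stream A as its term 5, giving 648.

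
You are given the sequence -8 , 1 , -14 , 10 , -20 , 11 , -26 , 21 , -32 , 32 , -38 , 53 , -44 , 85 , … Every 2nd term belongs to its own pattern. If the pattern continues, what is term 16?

138

The terms cycle through 2 interleaved subsequences.
Track A = -8, -14, -20, -26, -32, -38, -44: linear: a_n = -2 − 6·n.
Track B = 1, 10, 11, 21, 32, 53, 85: each term equals the sum of the previous two.
Term 16 comes from track B (its 8th entry): 138.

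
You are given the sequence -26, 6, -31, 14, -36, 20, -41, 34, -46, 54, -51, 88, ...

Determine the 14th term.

Taking every 2nd term gives 2 separate tracks.
Track A: -26, -31, -36, -41, -46, -51 — linear: a_n = -21 − 5·n.
Track B: 6, 14, 20, 34, 54, 88 — a Fibonacci-like recurrence a_n = a_{n-1} + a_{n-2}.
Position 14 → track B, term 7 = 142.

142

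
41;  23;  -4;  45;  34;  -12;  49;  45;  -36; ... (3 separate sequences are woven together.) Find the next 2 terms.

53, 56

Taking every 3rd term gives 3 separate tracks.
Track A: 41, 45, 49. Arithmetic, step +4.
Track B: 23, 34, 45. Linear: a_n = 12 + 11·n.
Track C: -4, -12, -36. A geometric progression (common ratio 3).
Position 10 falls in track A as its term 4, giving 53.
Position 11 falls in track B as its term 4, giving 56.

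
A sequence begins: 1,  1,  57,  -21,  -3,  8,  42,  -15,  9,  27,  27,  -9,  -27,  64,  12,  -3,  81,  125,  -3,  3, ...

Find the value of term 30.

512

Read the sequence 4 terms at a time; column i is its own pattern.
Track A = 1, -3, 9, -27, 81: multiplying by -3 each time.
Track B = 1, 8, 27, 64, 125: the cubes 1³, 2³, 3³, ….
Track C = 57, 42, 27, 12, -3: arithmetic, step −15.
Track D = -21, -15, -9, -3, 3: arithmetic with common difference +6.
Term 30 comes from track B (its 8th entry): 512.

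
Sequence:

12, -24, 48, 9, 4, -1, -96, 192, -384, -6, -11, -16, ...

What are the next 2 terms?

The slot pattern repeats as AAABBB (period 6), so there are 2 interleaved tracks.
Subsequence A: 12, -24, 48, -96, 192, -384. Multiplying by -2 each time.
Subsequence B: 9, 4, -1, -6, -11, -16. Linear: a_n = 14 − 5·n.
Position 13 → subsequence A, term 7 = 768.
The 14th slot belongs to subsequence A; its 8th term is -1536.

768, -1536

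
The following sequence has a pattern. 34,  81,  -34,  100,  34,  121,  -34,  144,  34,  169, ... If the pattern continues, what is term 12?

196

Split by position mod 2 into 2 tracks.
Subsequence A: 34, -34, 34, -34, 34. Oscillating between 34 and -34.
Subsequence B: 81, 100, 121, 144, 169. Consecutive squares n² from n = 9.
Term 12 comes from subsequence B (its 6th entry): 196.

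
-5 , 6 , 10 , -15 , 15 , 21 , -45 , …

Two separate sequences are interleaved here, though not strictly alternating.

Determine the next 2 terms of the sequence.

The slot pattern repeats as ABB (period 3), so there are 2 interleaved tracks.
Stream A = -5, -15, -45: a geometric progression (common ratio 3).
Stream B = 6, 10, 15, 21: triangular numbers n(n+1)/2 for n = 3, 4, ….
Position 8 falls in stream B as its term 5, giving 28.
Position 9 → stream B, term 6 = 36.

28, 36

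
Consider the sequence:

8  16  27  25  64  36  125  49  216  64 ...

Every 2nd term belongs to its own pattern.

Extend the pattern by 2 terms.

Positions 1, 3, 5, … form one subsequence and positions 2, 4, 6, … form another.
Track A: 8, 27, 64, 125, 216 (the cubes 2³, 3³, 4³, …).
Track B: 16, 25, 36, 49, 64 (the squares 4², 5², 6², …).
The 11th slot belongs to track A; its 6th term is 343.
Term 12 comes from track B (its 6th entry): 81.

343, 81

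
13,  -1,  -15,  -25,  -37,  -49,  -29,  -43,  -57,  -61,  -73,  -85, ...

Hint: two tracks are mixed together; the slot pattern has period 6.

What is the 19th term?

-113

The slot pattern repeats as AAABBB (period 6), so there are 2 interleaved tracks.
Track A: 13, -1, -15, -29, -43, -57 (arithmetic, step −14).
Track B: -25, -37, -49, -61, -73, -85 (subtracting 12 each time).
The 19th slot belongs to track A; its 10th term is -113.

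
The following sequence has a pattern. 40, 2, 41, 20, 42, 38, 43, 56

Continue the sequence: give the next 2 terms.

Positions 1, 3, 5, … form one subsequence and positions 2, 4, 6, … form another.
Subsequence A: 40, 41, 42, 43. Linear: a_n = 39 + n.
Subsequence B: 2, 20, 38, 56. Arithmetic with common difference +18.
Position 9 falls in subsequence A as its term 5, giving 44.
The 10th slot belongs to subsequence B; its 5th term is 74.

44, 74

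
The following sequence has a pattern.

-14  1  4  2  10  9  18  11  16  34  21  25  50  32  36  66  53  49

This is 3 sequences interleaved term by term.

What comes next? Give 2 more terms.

82, 85

Split by position mod 3 into 3 tracks.
Subsequence A: -14, 2, 18, 34, 50, 66 (arithmetic with common difference +16).
Subsequence B: 1, 10, 11, 21, 32, 53 (Fibonacci-style (each term is the sum of the two before it)).
Subsequence C: 4, 9, 16, 25, 36, 49 (consecutive squares n² from n = 2).
Position 19 falls in subsequence A as its term 7, giving 82.
Term 20 comes from subsequence B (its 7th entry): 85.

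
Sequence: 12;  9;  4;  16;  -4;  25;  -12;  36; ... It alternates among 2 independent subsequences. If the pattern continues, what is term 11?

-28

Taking every 2nd term gives 2 separate tracks.
Subsequence A: 12, 4, -4, -12. Arithmetic, step −8.
Subsequence B: 9, 16, 25, 36. Perfect squares starting at 3².
The 11th slot belongs to subsequence A; its 6th term is -28.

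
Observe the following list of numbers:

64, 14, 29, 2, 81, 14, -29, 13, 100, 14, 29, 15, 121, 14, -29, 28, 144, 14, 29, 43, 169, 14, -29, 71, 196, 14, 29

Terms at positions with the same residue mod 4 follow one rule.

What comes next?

114

Split by position mod 4: positions 1, 5, 9, … form one track, and each other residue class forms its own.
Subsequence A: 64, 81, 100, 121, 144, 169, 196 — consecutive squares n² from n = 8.
Subsequence B: 14, 14, 14, 14, 14, 14, 14 — constant 14.
Subsequence C: 29, -29, 29, -29, 29, -29, 29 — oscillating between 29 and -29.
Subsequence D: 2, 13, 15, 28, 43, 71 — Fibonacci-style (each term is the sum of the two before it).
Position 28 → subsequence D, term 7 = 114.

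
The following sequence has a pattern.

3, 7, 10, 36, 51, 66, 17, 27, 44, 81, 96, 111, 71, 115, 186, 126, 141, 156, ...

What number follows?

301

The slot pattern repeats as AAABBB (period 6), so there are 2 interleaved tracks.
Subsequence A: 3, 7, 10, 17, 27, 44, 71, 115, 186 (Fibonacci-style (each term is the sum of the two before it)).
Subsequence B: 36, 51, 66, 81, 96, 111, 126, 141, 156 (arithmetic, step +15).
Position 19 → subsequence A, term 10 = 301.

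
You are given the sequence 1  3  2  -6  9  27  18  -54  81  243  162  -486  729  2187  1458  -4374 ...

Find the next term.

6561

Reading positions in blocks of 4 reveals the pattern AABB — 2 tracks woven together.
Track A is 1, 3, 9, 27, 81, 243, 729, 2187, which is powers of 3.
Track B is 2, -6, 18, -54, 162, -486, 1458, -4374, which is a geometric progression (common ratio -3).
The 17th slot belongs to track A; its 9th term is 6561.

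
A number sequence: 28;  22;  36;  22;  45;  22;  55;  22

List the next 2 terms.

Split by position mod 2 into 2 tracks.
Subsequence A is 28, 36, 45, 55, which is triangular numbers n(n+1)/2 for n = 7, 8, ….
Subsequence B is 22, 22, 22, 22, which is always 22.
Position 9 falls in subsequence A as its term 5, giving 66.
Term 10 comes from subsequence B (its 5th entry): 22.

66, 22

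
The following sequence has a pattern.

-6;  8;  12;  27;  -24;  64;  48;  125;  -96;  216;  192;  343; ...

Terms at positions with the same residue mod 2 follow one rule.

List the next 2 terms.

-384, 512

Odd-indexed and even-indexed terms follow separate rules.
Track A: -6, 12, -24, 48, -96, 192 (a geometric progression (common ratio -2)).
Track B: 8, 27, 64, 125, 216, 343 (consecutive cubes n³ from n = 2).
Position 13 falls in track A as its term 7, giving -384.
The 14th slot belongs to track B; its 7th term is 512.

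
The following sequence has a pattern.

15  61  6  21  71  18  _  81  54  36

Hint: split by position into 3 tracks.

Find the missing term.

28

The terms cycle through 3 interleaved subsequences.
Stream A = 15, 21, ?, 36: triangular numbers n(n+1)/2 for n = 5, 6, ….
Stream B = 61, 71, 81: adding 10 each time.
Stream C = 6, 18, 54: geometric, ×3 each step.
So the missing entry in stream A is 28.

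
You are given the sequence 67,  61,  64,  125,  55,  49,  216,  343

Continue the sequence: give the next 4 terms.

Reading positions in blocks of 4 reveals the pattern AABB — 2 tracks woven together.
Stream A: 67, 61, 55, 49 (subtracting 6 each time).
Stream B: 64, 125, 216, 343 (consecutive cubes n³ from n = 4).
The 9th slot belongs to stream A; its 5th term is 43.
Position 10 falls in stream A as its term 6, giving 37.
Position 11 → stream B, term 5 = 512.
Term 12 comes from stream B (its 6th entry): 729.

43, 37, 512, 729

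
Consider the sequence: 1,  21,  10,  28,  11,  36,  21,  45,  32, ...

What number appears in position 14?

78

The terms cycle through 2 interleaved subsequences.
Track A: 1, 10, 11, 21, 32 — a Fibonacci-like recurrence a_n = a_{n-1} + a_{n-2}.
Track B: 21, 28, 36, 45 — triangular numbers starting at T_6.
Position 14 → track B, term 7 = 78.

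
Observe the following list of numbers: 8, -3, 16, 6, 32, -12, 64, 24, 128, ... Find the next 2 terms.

The terms cycle through 2 interleaved subsequences.
Stream A = 8, 16, 32, 64, 128: powers 2^3, 2^4, 2^5, ….
Stream B = -3, 6, -12, 24: geometric with ratio -2.
The 10th slot belongs to stream B; its 5th term is -48.
The 11th slot belongs to stream A; its 6th term is 256.

-48, 256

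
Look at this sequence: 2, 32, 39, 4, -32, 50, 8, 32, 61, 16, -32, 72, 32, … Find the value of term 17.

-32

Split by position mod 3: positions 1, 4, 7, … form one track, and each other residue class forms its own.
Track A is 2, 4, 8, 16, 32, which is powers of 2.
Track B is 32, -32, 32, -32, which is oscillating between 32 and -32.
Track C is 39, 50, 61, 72, which is arithmetic, step +11.
Term 17 comes from track B (its 6th entry): -32.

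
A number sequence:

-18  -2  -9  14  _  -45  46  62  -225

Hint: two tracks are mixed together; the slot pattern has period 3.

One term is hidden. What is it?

The slot pattern repeats as AAB (period 3), so there are 2 interleaved tracks.
Track A is -18, -2, 14, ?, 46, 62, which is arithmetic, step +16.
Track B is -9, -45, -225, which is multiplying by 5 each time.
Filling track A at index 4 by its rule yields 30.

30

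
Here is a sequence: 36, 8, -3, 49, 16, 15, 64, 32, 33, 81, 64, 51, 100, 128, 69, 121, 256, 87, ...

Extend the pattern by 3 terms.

144, 512, 105

Read the sequence 3 terms at a time; column i is its own pattern.
Subsequence A: 36, 49, 64, 81, 100, 121 (perfect squares starting at 6²).
Subsequence B: 8, 16, 32, 64, 128, 256 (powers 2^3, 2^4, 2^5, …).
Subsequence C: -3, 15, 33, 51, 69, 87 (arithmetic with common difference +18).
The 19th slot belongs to subsequence A; its 7th term is 144.
Position 20 → subsequence B, term 7 = 512.
Term 21 comes from subsequence C (its 7th entry): 105.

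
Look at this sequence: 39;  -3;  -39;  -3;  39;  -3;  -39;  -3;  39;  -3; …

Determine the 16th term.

-3

Split by position mod 2 into 2 tracks.
Track A: 39, -39, 39, -39, 39. Alternating ±39.
Track B: -3, -3, -3, -3, -3. Always -3.
Position 16 falls in track B as its term 8, giving -3.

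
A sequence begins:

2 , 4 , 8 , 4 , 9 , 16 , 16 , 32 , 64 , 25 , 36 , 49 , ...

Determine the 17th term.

The slot pattern repeats as AAABBB (period 6), so there are 2 interleaved tracks.
Stream A is 2, 4, 8, 16, 32, 64, which is successive powers of 2.
Stream B is 4, 9, 16, 25, 36, 49, which is the squares 2², 3², 4², ….
Position 17 → stream B, term 8 = 81.

81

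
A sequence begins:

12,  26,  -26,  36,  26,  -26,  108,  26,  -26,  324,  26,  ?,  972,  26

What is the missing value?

-26

Positions follow the repeating pattern ABB; grouping by letter gives 2 tracks.
Track A: 12, 36, 108, 324, 972. Geometric, ×3 each step.
Track B: 26, -26, 26, -26, 26, -26, 26, ?, 26. Oscillating between 26 and -26.
Filling track B at index 8 by its rule yields -26.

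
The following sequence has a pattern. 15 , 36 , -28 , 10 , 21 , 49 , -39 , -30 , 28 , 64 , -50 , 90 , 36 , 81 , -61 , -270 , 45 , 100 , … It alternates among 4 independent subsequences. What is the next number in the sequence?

-72

Taking every 4th term gives 4 separate tracks.
Track A: 15, 21, 28, 36, 45. Triangular numbers n(n+1)/2 for n = 5, 6, ….
Track B: 36, 49, 64, 81, 100. Consecutive squares n² from n = 6.
Track C: -28, -39, -50, -61. Arithmetic, step −11.
Track D: 10, -30, 90, -270. A geometric progression (common ratio -3).
Position 19 → track C, term 5 = -72.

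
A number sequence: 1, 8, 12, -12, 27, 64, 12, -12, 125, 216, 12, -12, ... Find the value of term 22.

1728

The slot pattern repeats as AABB (period 4), so there are 2 interleaved tracks.
Track A: 1, 8, 27, 64, 125, 216 — the cubes 1³, 2³, 3³, ….
Track B: 12, -12, 12, -12, 12, -12 — oscillating between 12 and -12.
Term 22 comes from track A (its 12th entry): 1728.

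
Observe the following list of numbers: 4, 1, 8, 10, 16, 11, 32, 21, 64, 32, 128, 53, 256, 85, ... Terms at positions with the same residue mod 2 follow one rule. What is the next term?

Odd-indexed and even-indexed terms follow separate rules.
Track A: 4, 8, 16, 32, 64, 128, 256 — successive powers of 2.
Track B: 1, 10, 11, 21, 32, 53, 85 — Fibonacci-style (each term is the sum of the two before it).
Term 15 comes from track A (its 8th entry): 512.

512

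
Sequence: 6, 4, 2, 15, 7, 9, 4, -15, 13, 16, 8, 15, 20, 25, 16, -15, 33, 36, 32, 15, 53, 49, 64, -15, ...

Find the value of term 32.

-15

Taking every 4th term gives 4 separate tracks.
Stream A is 6, 7, 13, 20, 33, 53, which is a Fibonacci-like recurrence a_n = a_{n-1} + a_{n-2}.
Stream B is 4, 9, 16, 25, 36, 49, which is the squares 2², 3², 4², ….
Stream C is 2, 4, 8, 16, 32, 64, which is powers of 2.
Stream D is 15, -15, 15, -15, 15, -15, which is the oscillation 15·(−1)^(n+1).
Term 32 comes from stream D (its 8th entry): -15.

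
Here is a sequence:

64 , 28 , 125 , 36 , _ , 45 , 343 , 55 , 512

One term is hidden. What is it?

Odd-indexed and even-indexed terms follow separate rules.
Track A: 64, 125, ?, 343, 512 — the cubes 4³, 5³, 6³, ….
Track B: 28, 36, 45, 55 — triangular numbers n(n+1)/2 for n = 7, 8, ….
Filling track A at index 3 by its rule yields 216.

216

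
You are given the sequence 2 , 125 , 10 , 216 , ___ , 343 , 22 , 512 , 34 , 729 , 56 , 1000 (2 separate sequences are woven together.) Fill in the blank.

Odd-indexed and even-indexed terms follow separate rules.
Track A: 2, 10, ?, 22, 34, 56 (Fibonacci-style (each term is the sum of the two before it)).
Track B: 125, 216, 343, 512, 729, 1000 (perfect cubes starting at 5³).
Track A's pattern makes the blank 12.

12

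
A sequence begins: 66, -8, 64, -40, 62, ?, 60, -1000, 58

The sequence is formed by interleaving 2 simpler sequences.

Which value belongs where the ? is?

Split by position mod 2 into 2 tracks.
Stream A = 66, 64, 62, 60, 58: arithmetic, step −2.
Stream B = -8, -40, ?, -1000: a geometric progression (common ratio 5).
The gap is stream B's term 3; the rule gives -200.

-200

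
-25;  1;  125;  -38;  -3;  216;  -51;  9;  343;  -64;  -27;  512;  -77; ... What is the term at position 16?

-90

Split by position mod 3 into 3 tracks.
Track A is -25, -38, -51, -64, -77, which is arithmetic with common difference −13.
Track B is 1, -3, 9, -27, which is multiplying by -3 each time.
Track C is 125, 216, 343, 512, which is consecutive cubes n³ from n = 5.
Term 16 comes from track A (its 6th entry): -90.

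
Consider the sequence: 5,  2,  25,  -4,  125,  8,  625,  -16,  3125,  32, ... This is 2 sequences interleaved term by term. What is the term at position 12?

-64

Taking every 2nd term gives 2 separate tracks.
Stream A: 5, 25, 125, 625, 3125. Powers 5^1, 5^2, 5^3, ….
Stream B: 2, -4, 8, -16, 32. Geometric, ×-2 each step.
Position 12 → stream B, term 6 = -64.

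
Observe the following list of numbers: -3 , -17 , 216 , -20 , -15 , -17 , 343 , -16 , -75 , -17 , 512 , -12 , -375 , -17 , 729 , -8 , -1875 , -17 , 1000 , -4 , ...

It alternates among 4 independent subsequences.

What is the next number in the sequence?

-9375

Read the sequence 4 terms at a time; column i is its own pattern.
Subsequence A is -3, -15, -75, -375, -1875, which is a geometric progression (common ratio 5).
Subsequence B is -17, -17, -17, -17, -17, which is always -17.
Subsequence C is 216, 343, 512, 729, 1000, which is perfect cubes starting at 6³.
Subsequence D is -20, -16, -12, -8, -4, which is adding 4 each time.
The 21st slot belongs to subsequence A; its 6th term is -9375.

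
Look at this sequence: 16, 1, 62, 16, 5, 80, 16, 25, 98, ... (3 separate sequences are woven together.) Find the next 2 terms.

Read the sequence 3 terms at a time; column i is its own pattern.
Track A: 16, 16, 16. Constant 16.
Track B: 1, 5, 25. Powers 5^0, 5^1, 5^2, ….
Track C: 62, 80, 98. Arithmetic with common difference +18.
Term 10 comes from track A (its 4th entry): 16.
The 11th slot belongs to track B; its 4th term is 125.

16, 125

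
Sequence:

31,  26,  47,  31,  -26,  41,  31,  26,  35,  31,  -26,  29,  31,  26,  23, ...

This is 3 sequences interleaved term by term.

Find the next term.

Read the sequence 3 terms at a time; column i is its own pattern.
Subsequence A is 31, 31, 31, 31, 31, which is the constant sequence 31.
Subsequence B is 26, -26, 26, -26, 26, which is oscillating between 26 and -26.
Subsequence C is 47, 41, 35, 29, 23, which is subtracting 6 each time.
Term 16 comes from subsequence A (its 6th entry): 31.

31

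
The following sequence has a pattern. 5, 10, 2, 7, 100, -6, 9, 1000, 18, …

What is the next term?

Taking every 3rd term gives 3 separate tracks.
Stream A: 5, 7, 9. Arithmetic with common difference +2.
Stream B: 10, 100, 1000. Successive powers of 10.
Stream C: 2, -6, 18. Geometric, ×-3 each step.
Position 10 → stream A, term 4 = 11.

11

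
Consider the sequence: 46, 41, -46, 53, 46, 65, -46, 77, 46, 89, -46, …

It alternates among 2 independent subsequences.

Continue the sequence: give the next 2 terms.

Split by position mod 2 into 2 tracks.
Subsequence A: 46, -46, 46, -46, 46, -46 — oscillating between 46 and -46.
Subsequence B: 41, 53, 65, 77, 89 — arithmetic with common difference +12.
Position 12 → subsequence B, term 6 = 101.
Term 13 comes from subsequence A (its 7th entry): 46.

101, 46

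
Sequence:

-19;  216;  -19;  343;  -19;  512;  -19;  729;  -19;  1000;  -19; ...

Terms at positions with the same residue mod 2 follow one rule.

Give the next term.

1331

Odd-indexed and even-indexed terms follow separate rules.
Stream A is -19, -19, -19, -19, -19, -19, which is always -19.
Stream B is 216, 343, 512, 729, 1000, which is the cubes 6³, 7³, 8³, ….
Position 12 falls in stream B as its term 6, giving 1331.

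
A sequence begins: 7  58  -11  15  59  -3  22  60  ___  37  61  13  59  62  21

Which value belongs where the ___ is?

5

Split by position mod 3 into 3 tracks.
Stream A: 7, 15, 22, 37, 59 — each term equals the sum of the previous two.
Stream B: 58, 59, 60, 61, 62 — arithmetic with common difference +1.
Stream C: -11, -3, ?, 13, 21 — arithmetic with common difference +8.
Stream C's pattern makes the blank 5.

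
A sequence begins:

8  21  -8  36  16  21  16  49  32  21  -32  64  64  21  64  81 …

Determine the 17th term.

128

Split by position mod 4: positions 1, 5, 9, … form one track, and each other residue class forms its own.
Stream A: 8, 16, 32, 64 — powers 2^3, 2^4, 2^5, ….
Stream B: 21, 21, 21, 21 — constant 21.
Stream C: -8, 16, -32, 64 — geometric, ×-2 each step.
Stream D: 36, 49, 64, 81 — the squares 6², 7², 8², ….
Term 17 comes from stream A (its 5th entry): 128.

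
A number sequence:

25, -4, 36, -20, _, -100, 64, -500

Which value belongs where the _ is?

Positions 1, 3, 5, … form one subsequence and positions 2, 4, 6, … form another.
Track A: 25, 36, ?, 64. Consecutive squares n² from n = 5.
Track B: -4, -20, -100, -500. Geometric, ×5 each step.
The gap is track A's term 3; the rule gives 49.

49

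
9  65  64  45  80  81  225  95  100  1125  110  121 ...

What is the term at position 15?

Read the sequence 3 terms at a time; column i is its own pattern.
Track A = 9, 45, 225, 1125: geometric with ratio 5.
Track B = 65, 80, 95, 110: arithmetic with common difference +15.
Track C = 64, 81, 100, 121: perfect squares starting at 8².
Position 15 → track C, term 5 = 144.

144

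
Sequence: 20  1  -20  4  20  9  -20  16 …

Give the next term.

The terms cycle through 2 interleaved subsequences.
Track A: 20, -20, 20, -20. Alternating ±20.
Track B: 1, 4, 9, 16. Consecutive squares n² from n = 1.
The 9th slot belongs to track A; its 5th term is 20.

20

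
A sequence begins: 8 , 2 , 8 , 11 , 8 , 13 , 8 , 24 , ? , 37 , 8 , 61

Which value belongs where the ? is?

8

Positions 1, 3, 5, … form one subsequence and positions 2, 4, 6, … form another.
Track A: 8, 8, 8, 8, ?, 8 — the constant sequence 8.
Track B: 2, 11, 13, 24, 37, 61 — each term equals the sum of the previous two.
Filling track A at index 5 by its rule yields 8.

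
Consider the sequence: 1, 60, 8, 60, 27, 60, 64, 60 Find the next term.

Odd-indexed and even-indexed terms follow separate rules.
Track A: 1, 8, 27, 64. Perfect cubes starting at 1³.
Track B: 60, 60, 60, 60. The constant sequence 60.
Position 9 falls in track A as its term 5, giving 125.

125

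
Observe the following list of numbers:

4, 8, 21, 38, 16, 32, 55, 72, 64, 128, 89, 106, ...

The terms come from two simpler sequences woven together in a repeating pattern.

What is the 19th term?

The slot pattern repeats as AABB (period 4), so there are 2 interleaved tracks.
Subsequence A: 4, 8, 16, 32, 64, 128 — powers 2^2, 2^3, 2^4, ….
Subsequence B: 21, 38, 55, 72, 89, 106 — arithmetic, step +17.
The 19th slot belongs to subsequence B; its 9th term is 157.

157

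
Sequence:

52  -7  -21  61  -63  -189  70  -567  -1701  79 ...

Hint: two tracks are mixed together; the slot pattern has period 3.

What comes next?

-5103

Positions follow the repeating pattern ABB; grouping by letter gives 2 tracks.
Track A: 52, 61, 70, 79 (linear: a_n = 43 + 9·n).
Track B: -7, -21, -63, -189, -567, -1701 (geometric with ratio 3).
Term 11 comes from track B (its 7th entry): -5103.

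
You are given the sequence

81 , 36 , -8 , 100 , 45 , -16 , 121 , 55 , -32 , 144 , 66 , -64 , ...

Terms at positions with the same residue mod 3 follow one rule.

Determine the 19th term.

225

The terms cycle through 3 interleaved subsequences.
Stream A = 81, 100, 121, 144: the squares 9², 10², 11², ….
Stream B = 36, 45, 55, 66: triangular numbers n(n+1)/2 for n = 8, 9, ….
Stream C = -8, -16, -32, -64: multiplying by 2 each time.
Term 19 comes from stream A (its 7th entry): 225.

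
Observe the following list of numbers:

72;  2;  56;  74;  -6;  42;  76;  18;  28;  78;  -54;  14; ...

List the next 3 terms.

Read the sequence 3 terms at a time; column i is its own pattern.
Track A = 72, 74, 76, 78: adding 2 each time.
Track B = 2, -6, 18, -54: multiplying by -3 each time.
Track C = 56, 42, 28, 14: linear: a_n = 70 − 14·n.
The 13th slot belongs to track A; its 5th term is 80.
Position 14 falls in track B as its term 5, giving 162.
Position 15 falls in track C as its term 5, giving 0.

80, 162, 0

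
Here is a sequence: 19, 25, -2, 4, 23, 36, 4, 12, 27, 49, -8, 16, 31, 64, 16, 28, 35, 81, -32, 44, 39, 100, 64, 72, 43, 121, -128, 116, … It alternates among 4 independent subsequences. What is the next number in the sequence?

47

Read the sequence 4 terms at a time; column i is its own pattern.
Track A: 19, 23, 27, 31, 35, 39, 43. Arithmetic with common difference +4.
Track B: 25, 36, 49, 64, 81, 100, 121. Perfect squares starting at 5².
Track C: -2, 4, -8, 16, -32, 64, -128. A geometric progression (common ratio -2).
Track D: 4, 12, 16, 28, 44, 72, 116. Each term equals the sum of the previous two.
Position 29 falls in track A as its term 8, giving 47.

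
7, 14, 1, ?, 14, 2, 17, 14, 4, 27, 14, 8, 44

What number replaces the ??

Taking every 3rd term gives 3 separate tracks.
Track A = 7, ?, 17, 27, 44: a Fibonacci-like recurrence a_n = a_{n-1} + a_{n-2}.
Track B = 14, 14, 14, 14: constant 14.
Track C = 1, 2, 4, 8: powers 2^0, 2^1, 2^2, ….
Track A's pattern makes the blank 10.

10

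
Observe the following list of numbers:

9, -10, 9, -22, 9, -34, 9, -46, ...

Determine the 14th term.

-82

Odd-indexed and even-indexed terms follow separate rules.
Stream A is 9, 9, 9, 9, which is constant 9.
Stream B is -10, -22, -34, -46, which is subtracting 12 each time.
The 14th slot belongs to stream B; its 7th term is -82.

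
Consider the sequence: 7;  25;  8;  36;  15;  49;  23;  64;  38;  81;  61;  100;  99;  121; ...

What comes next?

160

The terms cycle through 2 interleaved subsequences.
Stream A is 7, 8, 15, 23, 38, 61, 99, which is each term equals the sum of the previous two.
Stream B is 25, 36, 49, 64, 81, 100, 121, which is consecutive squares n² from n = 5.
Position 15 → stream A, term 8 = 160.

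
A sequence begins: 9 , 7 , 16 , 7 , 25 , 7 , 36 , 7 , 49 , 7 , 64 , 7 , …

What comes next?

Positions 1, 3, 5, … form one subsequence and positions 2, 4, 6, … form another.
Track A is 9, 16, 25, 36, 49, 64, which is consecutive squares n² from n = 3.
Track B is 7, 7, 7, 7, 7, 7, which is always 7.
The 13th slot belongs to track A; its 7th term is 81.

81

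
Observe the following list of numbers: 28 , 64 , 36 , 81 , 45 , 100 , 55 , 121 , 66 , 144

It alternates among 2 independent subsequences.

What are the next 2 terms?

78, 169

The terms cycle through 2 interleaved subsequences.
Subsequence A: 28, 36, 45, 55, 66. Triangular numbers n(n+1)/2 for n = 7, 8, ….
Subsequence B: 64, 81, 100, 121, 144. Consecutive squares n² from n = 8.
Position 11 falls in subsequence A as its term 6, giving 78.
Position 12 → subsequence B, term 6 = 169.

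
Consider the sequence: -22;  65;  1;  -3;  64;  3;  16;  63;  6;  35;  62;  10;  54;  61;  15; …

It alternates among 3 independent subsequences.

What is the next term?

Split by position mod 3: positions 1, 4, 7, … form one track, and each other residue class forms its own.
Subsequence A is -22, -3, 16, 35, 54, which is adding 19 each time.
Subsequence B is 65, 64, 63, 62, 61, which is linear: a_n = 66 − n.
Subsequence C is 1, 3, 6, 10, 15, which is triangular numbers n(n+1)/2 for n = 1, 2, ….
The 16th slot belongs to subsequence A; its 6th term is 73.

73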